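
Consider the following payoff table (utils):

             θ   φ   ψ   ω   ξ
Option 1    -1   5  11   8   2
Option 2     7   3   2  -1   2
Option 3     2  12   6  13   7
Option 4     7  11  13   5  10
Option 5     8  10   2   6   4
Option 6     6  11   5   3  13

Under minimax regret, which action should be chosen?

Column bests: θ=8, φ=12, ψ=13, ω=13, ξ=13.
Option 1 regrets: 9, 7, 2, 5, 11 → max 11
Option 2 regrets: 1, 9, 11, 14, 11 → max 14
Option 3 regrets: 6, 0, 7, 0, 6 → max 7
Option 4 regrets: 1, 1, 0, 8, 3 → max 8
Option 5 regrets: 0, 2, 11, 7, 9 → max 11
Option 6 regrets: 2, 1, 8, 10, 0 → max 10
Smallest max regret = 7 → Option 3.

Option 3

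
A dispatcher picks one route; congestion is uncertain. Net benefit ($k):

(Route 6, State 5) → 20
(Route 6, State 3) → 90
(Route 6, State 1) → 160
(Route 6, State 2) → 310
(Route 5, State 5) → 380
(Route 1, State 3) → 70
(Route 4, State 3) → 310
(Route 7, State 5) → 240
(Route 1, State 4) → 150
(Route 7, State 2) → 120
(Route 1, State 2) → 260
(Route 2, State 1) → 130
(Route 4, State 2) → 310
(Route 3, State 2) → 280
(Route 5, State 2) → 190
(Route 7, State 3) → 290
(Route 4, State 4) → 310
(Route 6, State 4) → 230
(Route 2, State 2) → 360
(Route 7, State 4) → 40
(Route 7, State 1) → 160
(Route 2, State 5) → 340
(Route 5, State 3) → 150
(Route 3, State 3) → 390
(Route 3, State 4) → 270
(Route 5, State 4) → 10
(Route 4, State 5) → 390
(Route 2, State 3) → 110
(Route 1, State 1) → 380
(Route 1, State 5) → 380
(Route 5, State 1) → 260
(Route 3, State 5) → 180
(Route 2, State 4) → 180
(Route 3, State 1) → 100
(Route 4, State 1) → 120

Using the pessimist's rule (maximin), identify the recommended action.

Row minima: Route 1=70, Route 2=110, Route 3=100, Route 4=120, Route 5=10, Route 6=20, Route 7=40
Best worst-case = 120 → Route 4.

Route 4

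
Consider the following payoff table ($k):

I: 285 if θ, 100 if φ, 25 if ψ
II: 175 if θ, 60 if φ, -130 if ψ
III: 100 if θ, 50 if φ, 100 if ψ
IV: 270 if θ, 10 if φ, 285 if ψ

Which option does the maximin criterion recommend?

Row minima: I=25, II=-130, III=50, IV=10
Best worst-case = 50 → III.

III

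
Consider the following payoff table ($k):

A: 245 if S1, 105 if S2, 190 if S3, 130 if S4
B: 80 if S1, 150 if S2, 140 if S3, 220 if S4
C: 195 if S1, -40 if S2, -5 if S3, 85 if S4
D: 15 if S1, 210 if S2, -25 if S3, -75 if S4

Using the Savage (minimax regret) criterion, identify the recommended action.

A

Column bests: S1=245, S2=210, S3=190, S4=220.
A regrets: 0, 105, 0, 90 → max 105
B regrets: 165, 60, 50, 0 → max 165
C regrets: 50, 250, 195, 135 → max 250
D regrets: 230, 0, 215, 295 → max 295
Smallest max regret = 105 → A.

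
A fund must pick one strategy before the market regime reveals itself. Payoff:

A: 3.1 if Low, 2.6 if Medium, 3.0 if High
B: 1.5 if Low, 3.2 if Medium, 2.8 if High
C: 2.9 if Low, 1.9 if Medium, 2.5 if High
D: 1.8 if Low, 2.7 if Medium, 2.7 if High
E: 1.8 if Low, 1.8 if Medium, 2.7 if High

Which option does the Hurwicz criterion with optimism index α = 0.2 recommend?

A

A: 0.2·3.1 + 0.8·2.6 = 2.7
B: 0.2·3.2 + 0.8·1.5 = 1.84
C: 0.2·2.9 + 0.8·1.9 = 2.1
D: 0.2·2.7 + 0.8·1.8 = 1.98
E: 0.2·2.7 + 0.8·1.8 = 1.98
Highest Hurwicz score = 2.7 → A.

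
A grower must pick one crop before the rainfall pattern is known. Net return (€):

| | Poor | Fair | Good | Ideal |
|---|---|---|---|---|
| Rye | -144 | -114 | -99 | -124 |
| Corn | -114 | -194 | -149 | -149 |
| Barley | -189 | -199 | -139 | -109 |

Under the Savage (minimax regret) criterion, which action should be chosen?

Rye

Column bests: Poor=-114, Fair=-114, Good=-99, Ideal=-109.
Rye regrets: 30, 0, 0, 15 → max 30
Corn regrets: 0, 80, 50, 40 → max 80
Barley regrets: 75, 85, 40, 0 → max 85
Smallest max regret = 30 → Rye.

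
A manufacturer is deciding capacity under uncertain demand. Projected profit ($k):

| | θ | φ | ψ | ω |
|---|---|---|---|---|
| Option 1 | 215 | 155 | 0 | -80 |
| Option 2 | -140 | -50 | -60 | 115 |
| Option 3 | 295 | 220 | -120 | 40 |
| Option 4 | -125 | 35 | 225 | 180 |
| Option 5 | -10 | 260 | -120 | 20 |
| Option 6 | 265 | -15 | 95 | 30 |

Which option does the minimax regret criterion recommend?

Column bests: θ=295, φ=260, ψ=225, ω=180.
Option 1 regrets: 80, 105, 225, 260 → max 260
Option 2 regrets: 435, 310, 285, 65 → max 435
Option 3 regrets: 0, 40, 345, 140 → max 345
Option 4 regrets: 420, 225, 0, 0 → max 420
Option 5 regrets: 305, 0, 345, 160 → max 345
Option 6 regrets: 30, 275, 130, 150 → max 275
Smallest max regret = 260 → Option 1.

Option 1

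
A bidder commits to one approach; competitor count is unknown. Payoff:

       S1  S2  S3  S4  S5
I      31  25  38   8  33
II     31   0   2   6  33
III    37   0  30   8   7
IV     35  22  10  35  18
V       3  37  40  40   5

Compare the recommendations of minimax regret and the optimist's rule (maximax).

minimax regret → IV; maximax → V (disagree)

Column bests: S1=37, S2=37, S3=40, S4=40, S5=33.
I regrets: 6, 12, 2, 32, 0 → max 32
II regrets: 6, 37, 38, 34, 0 → max 38
III regrets: 0, 37, 10, 32, 26 → max 37
IV regrets: 2, 15, 30, 5, 15 → max 30
V regrets: 34, 0, 0, 0, 28 → max 34
Smallest max regret = 30 → IV.
Row maxima: I=38, II=33, III=37, IV=35, V=40
Best best-case = 40 → V.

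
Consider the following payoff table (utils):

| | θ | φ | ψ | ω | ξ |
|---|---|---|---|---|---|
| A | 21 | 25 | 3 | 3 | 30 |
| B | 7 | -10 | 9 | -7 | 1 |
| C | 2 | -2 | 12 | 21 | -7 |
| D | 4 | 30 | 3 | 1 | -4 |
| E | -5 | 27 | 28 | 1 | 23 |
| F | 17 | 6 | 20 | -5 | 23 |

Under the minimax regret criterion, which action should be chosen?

A

Column bests: θ=21, φ=30, ψ=28, ω=21, ξ=30.
A regrets: 0, 5, 25, 18, 0 → max 25
B regrets: 14, 40, 19, 28, 29 → max 40
C regrets: 19, 32, 16, 0, 37 → max 37
D regrets: 17, 0, 25, 20, 34 → max 34
E regrets: 26, 3, 0, 20, 7 → max 26
F regrets: 4, 24, 8, 26, 7 → max 26
Smallest max regret = 25 → A.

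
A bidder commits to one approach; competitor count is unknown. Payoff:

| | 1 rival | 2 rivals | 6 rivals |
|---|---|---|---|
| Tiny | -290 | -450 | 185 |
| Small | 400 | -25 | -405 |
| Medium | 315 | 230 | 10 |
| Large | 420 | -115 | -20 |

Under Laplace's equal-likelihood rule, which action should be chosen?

Row averages: Tiny=-185, Small=-10, Medium=185, Large=95
Highest average = 185 → Medium.

Medium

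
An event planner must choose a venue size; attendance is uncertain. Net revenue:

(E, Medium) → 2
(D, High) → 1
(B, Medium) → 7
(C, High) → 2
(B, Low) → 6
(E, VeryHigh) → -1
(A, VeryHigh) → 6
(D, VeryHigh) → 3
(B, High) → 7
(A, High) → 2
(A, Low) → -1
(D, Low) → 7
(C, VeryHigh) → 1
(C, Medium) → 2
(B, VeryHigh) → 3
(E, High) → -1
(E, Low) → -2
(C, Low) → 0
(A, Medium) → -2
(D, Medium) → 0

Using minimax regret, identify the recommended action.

B

Column bests: Low=7, Medium=7, High=7, VeryHigh=6.
A regrets: 8, 9, 5, 0 → max 9
B regrets: 1, 0, 0, 3 → max 3
C regrets: 7, 5, 5, 5 → max 7
D regrets: 0, 7, 6, 3 → max 7
E regrets: 9, 5, 8, 7 → max 9
Smallest max regret = 3 → B.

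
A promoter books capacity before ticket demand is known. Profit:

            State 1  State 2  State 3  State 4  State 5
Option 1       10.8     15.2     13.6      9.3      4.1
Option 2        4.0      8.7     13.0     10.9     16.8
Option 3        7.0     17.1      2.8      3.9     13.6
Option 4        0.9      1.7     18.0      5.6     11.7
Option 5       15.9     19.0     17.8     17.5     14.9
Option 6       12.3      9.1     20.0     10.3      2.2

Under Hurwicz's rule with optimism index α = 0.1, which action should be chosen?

Option 5

Option 1: 0.1·15.2 + 0.9·4.1 = 5.21
Option 2: 0.1·16.8 + 0.9·4.0 = 5.28
Option 3: 0.1·17.1 + 0.9·2.8 = 4.23
Option 4: 0.1·18.0 + 0.9·0.9 = 2.61
Option 5: 0.1·19.0 + 0.9·14.9 = 15.31
Option 6: 0.1·20.0 + 0.9·2.2 = 3.98
Highest Hurwicz score = 15.31 → Option 5.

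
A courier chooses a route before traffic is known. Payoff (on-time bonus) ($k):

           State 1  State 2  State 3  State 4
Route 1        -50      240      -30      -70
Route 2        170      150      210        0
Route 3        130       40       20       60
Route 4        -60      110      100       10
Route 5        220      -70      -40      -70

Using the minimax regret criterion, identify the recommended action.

Column bests: State 1=220, State 2=240, State 3=210, State 4=60.
Route 1 regrets: 270, 0, 240, 130 → max 270
Route 2 regrets: 50, 90, 0, 60 → max 90
Route 3 regrets: 90, 200, 190, 0 → max 200
Route 4 regrets: 280, 130, 110, 50 → max 280
Route 5 regrets: 0, 310, 250, 130 → max 310
Smallest max regret = 90 → Route 2.

Route 2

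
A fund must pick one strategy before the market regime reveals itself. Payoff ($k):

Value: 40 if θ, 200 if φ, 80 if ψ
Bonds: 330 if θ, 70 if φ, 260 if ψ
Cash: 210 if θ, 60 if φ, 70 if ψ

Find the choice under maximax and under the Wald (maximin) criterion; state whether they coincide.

maximax → Bonds; maximin → Bonds (agree)

Row maxima: Value=200, Bonds=330, Cash=210
Best best-case = 330 → Bonds.
Row minima: Value=40, Bonds=70, Cash=60
Best worst-case = 70 → Bonds.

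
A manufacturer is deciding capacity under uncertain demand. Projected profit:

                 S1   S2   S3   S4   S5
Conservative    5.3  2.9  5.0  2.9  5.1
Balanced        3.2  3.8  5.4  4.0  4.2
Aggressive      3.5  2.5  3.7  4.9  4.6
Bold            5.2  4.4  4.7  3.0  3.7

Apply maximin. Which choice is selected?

Row minima: Conservative=2.9, Balanced=3.2, Aggressive=2.5, Bold=3.0
Best worst-case = 3.2 → Balanced.

Balanced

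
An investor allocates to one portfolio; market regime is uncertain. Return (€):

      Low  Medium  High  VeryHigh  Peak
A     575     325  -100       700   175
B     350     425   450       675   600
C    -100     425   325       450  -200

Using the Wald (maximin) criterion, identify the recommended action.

Row minima: A=-100, B=350, C=-200
Best worst-case = 350 → B.

B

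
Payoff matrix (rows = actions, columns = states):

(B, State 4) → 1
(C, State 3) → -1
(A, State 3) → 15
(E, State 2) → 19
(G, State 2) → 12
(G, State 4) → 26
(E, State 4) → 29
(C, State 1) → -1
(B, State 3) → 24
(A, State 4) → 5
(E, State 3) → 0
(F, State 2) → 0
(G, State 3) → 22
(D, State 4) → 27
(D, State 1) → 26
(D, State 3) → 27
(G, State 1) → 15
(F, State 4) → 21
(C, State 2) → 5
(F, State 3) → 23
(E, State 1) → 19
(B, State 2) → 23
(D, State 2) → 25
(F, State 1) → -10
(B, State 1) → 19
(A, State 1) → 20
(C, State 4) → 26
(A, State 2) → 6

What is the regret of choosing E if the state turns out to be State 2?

6

Best payoff under State 2 is 25.
Regret = 25 − 19 = 6.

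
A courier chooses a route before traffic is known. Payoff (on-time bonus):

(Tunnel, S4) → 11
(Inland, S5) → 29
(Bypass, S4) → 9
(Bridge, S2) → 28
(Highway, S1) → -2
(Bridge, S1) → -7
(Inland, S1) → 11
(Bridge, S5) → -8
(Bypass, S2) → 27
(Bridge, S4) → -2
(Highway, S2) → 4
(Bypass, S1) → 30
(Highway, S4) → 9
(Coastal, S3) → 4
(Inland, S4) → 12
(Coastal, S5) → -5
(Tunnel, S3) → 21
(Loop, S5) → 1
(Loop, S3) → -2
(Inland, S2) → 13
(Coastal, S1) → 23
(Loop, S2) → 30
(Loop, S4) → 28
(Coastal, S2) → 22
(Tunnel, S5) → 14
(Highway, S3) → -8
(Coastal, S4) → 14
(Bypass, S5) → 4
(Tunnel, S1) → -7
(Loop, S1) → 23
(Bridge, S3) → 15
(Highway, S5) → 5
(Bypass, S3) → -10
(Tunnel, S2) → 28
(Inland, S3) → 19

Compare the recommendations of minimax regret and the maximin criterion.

Column bests: S1=30, S2=30, S3=21, S4=28, S5=29.
Inland regrets: 19, 17, 2, 16, 0 → max 19
Bridge regrets: 37, 2, 6, 30, 37 → max 37
Bypass regrets: 0, 3, 31, 19, 25 → max 31
Loop regrets: 7, 0, 23, 0, 28 → max 28
Coastal regrets: 7, 8, 17, 14, 34 → max 34
Tunnel regrets: 37, 2, 0, 17, 15 → max 37
Highway regrets: 32, 26, 29, 19, 24 → max 32
Smallest max regret = 19 → Inland.
Row minima: Inland=11, Bridge=-8, Bypass=-10, Loop=-2, Coastal=-5, Tunnel=-7, Highway=-8
Best worst-case = 11 → Inland.

minimax regret → Inland; maximin → Inland (agree)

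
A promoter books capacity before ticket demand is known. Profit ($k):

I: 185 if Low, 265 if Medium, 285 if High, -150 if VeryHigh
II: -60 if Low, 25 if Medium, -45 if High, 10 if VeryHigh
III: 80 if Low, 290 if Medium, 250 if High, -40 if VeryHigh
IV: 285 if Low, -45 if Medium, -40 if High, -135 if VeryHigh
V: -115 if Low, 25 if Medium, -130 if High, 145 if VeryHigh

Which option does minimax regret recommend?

Column bests: Low=285, Medium=290, High=285, VeryHigh=145.
I regrets: 100, 25, 0, 295 → max 295
II regrets: 345, 265, 330, 135 → max 345
III regrets: 205, 0, 35, 185 → max 205
IV regrets: 0, 335, 325, 280 → max 335
V regrets: 400, 265, 415, 0 → max 415
Smallest max regret = 205 → III.

III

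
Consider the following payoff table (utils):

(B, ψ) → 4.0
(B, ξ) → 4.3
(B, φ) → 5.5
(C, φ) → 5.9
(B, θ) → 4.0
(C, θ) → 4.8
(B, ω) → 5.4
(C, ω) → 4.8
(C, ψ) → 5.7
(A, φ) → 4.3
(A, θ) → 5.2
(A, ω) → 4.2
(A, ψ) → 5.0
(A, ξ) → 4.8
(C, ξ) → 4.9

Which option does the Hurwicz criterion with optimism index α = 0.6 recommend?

A: 0.6·5.2 + 0.4·4.2 = 4.8
B: 0.6·5.5 + 0.4·4.0 = 4.9
C: 0.6·5.9 + 0.4·4.8 = 5.46
Highest Hurwicz score = 5.46 → C.

C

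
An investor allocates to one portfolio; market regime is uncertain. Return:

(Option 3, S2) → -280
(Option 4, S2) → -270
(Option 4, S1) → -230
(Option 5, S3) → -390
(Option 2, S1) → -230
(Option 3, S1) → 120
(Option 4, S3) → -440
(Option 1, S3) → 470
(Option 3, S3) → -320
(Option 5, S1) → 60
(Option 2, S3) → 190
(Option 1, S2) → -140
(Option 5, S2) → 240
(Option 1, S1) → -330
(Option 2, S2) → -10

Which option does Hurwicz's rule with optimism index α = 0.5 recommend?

Option 1: 0.5·470 + 0.5·(-330) = 70
Option 2: 0.5·190 + 0.5·(-230) = -20
Option 3: 0.5·120 + 0.5·(-320) = -100
Option 4: 0.5·(-230) + 0.5·(-440) = -335
Option 5: 0.5·240 + 0.5·(-390) = -75
Highest Hurwicz score = 70 → Option 1.

Option 1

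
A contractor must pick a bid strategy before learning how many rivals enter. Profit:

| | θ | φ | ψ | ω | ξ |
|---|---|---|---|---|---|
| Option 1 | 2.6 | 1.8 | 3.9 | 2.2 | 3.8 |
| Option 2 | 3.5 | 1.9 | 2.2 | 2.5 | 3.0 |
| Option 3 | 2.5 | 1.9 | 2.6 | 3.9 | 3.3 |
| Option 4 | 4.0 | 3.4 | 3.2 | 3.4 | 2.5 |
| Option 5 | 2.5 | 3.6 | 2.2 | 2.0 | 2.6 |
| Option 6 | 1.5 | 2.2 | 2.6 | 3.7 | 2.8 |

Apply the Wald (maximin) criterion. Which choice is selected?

Row minima: Option 1=1.8, Option 2=1.9, Option 3=1.9, Option 4=2.5, Option 5=2.0, Option 6=1.5
Best worst-case = 2.5 → Option 4.

Option 4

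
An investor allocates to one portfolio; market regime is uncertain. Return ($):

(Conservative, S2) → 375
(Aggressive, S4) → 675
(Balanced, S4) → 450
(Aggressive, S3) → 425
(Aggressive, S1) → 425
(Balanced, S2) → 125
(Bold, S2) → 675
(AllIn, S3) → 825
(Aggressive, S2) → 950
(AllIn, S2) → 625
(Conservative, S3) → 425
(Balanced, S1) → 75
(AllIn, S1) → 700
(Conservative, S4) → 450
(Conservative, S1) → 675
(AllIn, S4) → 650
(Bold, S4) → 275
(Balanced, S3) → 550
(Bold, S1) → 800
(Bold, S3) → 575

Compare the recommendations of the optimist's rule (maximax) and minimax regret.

maximax → Aggressive; minimax regret → AllIn (disagree)

Row maxima: Conservative=675, Balanced=550, Aggressive=950, Bold=800, AllIn=825
Best best-case = 950 → Aggressive.
Column bests: S1=800, S2=950, S3=825, S4=675.
Conservative regrets: 125, 575, 400, 225 → max 575
Balanced regrets: 725, 825, 275, 225 → max 825
Aggressive regrets: 375, 0, 400, 0 → max 400
Bold regrets: 0, 275, 250, 400 → max 400
AllIn regrets: 100, 325, 0, 25 → max 325
Smallest max regret = 325 → AllIn.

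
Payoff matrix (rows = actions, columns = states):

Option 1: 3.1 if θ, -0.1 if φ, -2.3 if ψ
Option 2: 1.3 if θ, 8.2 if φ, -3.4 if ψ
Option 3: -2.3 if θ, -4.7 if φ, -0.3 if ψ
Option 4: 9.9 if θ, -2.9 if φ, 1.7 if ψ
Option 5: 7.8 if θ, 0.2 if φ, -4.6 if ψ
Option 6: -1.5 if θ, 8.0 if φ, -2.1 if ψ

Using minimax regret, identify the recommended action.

Option 5

Column bests: θ=9.9, φ=8.2, ψ=1.7.
Option 1 regrets: 6.8, 8.3, 4.0 → max 8.3
Option 2 regrets: 8.6, 0.0, 5.1 → max 8.6
Option 3 regrets: 12.2, 12.9, 2.0 → max 12.9
Option 4 regrets: 0.0, 11.1, 0.0 → max 11.1
Option 5 regrets: 2.1, 8.0, 6.3 → max 8.0
Option 6 regrets: 11.4, 0.2, 3.8 → max 11.4
Smallest max regret = 8.0 → Option 5.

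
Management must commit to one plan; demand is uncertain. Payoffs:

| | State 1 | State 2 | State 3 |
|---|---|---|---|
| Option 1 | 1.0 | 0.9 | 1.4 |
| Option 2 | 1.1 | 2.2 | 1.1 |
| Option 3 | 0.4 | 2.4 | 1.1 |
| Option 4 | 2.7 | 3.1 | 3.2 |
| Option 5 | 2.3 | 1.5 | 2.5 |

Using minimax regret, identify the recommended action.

Column bests: State 1=2.7, State 2=3.1, State 3=3.2.
Option 1 regrets: 1.7, 2.2, 1.8 → max 2.2
Option 2 regrets: 1.6, 0.9, 2.1 → max 2.1
Option 3 regrets: 2.3, 0.7, 2.1 → max 2.3
Option 4 regrets: 0.0, 0.0, 0.0 → max 0.0
Option 5 regrets: 0.4, 1.6, 0.7 → max 1.6
Smallest max regret = 0.0 → Option 4.

Option 4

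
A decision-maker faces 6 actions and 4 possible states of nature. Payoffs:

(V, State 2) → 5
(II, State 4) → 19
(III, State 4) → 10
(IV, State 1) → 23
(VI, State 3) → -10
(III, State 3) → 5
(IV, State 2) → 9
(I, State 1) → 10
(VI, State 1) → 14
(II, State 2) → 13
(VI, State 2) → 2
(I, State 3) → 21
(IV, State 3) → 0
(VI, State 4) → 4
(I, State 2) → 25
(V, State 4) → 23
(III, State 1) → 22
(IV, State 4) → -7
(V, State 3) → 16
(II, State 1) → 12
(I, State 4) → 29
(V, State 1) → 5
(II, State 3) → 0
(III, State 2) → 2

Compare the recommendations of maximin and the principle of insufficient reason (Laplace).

maximin → I; laplace → I (agree)

Row minima: I=10, II=0, III=2, IV=-7, V=5, VI=-10
Best worst-case = 10 → I.
Row averages: I=21.25, II=11, III=9.75, IV=6.25, V=12.25, VI=2.5
Highest average = 21.25 → I.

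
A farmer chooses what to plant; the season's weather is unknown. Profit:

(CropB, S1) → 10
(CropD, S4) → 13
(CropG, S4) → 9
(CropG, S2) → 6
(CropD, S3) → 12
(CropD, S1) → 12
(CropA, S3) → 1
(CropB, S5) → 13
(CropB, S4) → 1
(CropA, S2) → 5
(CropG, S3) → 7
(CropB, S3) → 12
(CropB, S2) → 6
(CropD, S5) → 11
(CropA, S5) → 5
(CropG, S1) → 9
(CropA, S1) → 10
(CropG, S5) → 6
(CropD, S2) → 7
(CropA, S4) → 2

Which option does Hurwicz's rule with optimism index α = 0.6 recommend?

CropD

CropB: 0.6·13 + 0.4·1 = 8.2
CropD: 0.6·13 + 0.4·7 = 10.6
CropA: 0.6·10 + 0.4·1 = 6.4
CropG: 0.6·9 + 0.4·6 = 7.8
Highest Hurwicz score = 10.6 → CropD.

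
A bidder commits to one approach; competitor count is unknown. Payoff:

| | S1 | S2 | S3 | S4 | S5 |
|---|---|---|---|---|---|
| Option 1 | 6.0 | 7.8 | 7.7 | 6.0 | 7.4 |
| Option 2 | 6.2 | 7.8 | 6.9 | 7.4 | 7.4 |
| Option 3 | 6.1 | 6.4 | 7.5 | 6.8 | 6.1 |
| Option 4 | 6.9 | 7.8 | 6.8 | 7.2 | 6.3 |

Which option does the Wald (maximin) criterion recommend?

Row minima: Option 1=6.0, Option 2=6.2, Option 3=6.1, Option 4=6.3
Best worst-case = 6.3 → Option 4.

Option 4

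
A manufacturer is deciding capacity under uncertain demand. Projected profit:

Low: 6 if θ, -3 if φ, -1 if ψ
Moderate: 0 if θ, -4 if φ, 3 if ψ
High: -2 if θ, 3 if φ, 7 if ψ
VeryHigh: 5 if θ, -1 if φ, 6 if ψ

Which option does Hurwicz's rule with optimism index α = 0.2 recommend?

VeryHigh

Low: 0.2·6 + 0.8·(-3) = -1.2
Moderate: 0.2·3 + 0.8·(-4) = -2.6
High: 0.2·7 + 0.8·(-2) = -0.2
VeryHigh: 0.2·6 + 0.8·(-1) = 0.4
Highest Hurwicz score = 0.4 → VeryHigh.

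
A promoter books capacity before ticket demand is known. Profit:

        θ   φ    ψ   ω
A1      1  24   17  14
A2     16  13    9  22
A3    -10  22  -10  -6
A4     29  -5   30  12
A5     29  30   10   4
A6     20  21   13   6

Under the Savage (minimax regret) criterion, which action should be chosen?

A6

Column bests: θ=29, φ=30, ψ=30, ω=22.
A1 regrets: 28, 6, 13, 8 → max 28
A2 regrets: 13, 17, 21, 0 → max 21
A3 regrets: 39, 8, 40, 28 → max 40
A4 regrets: 0, 35, 0, 10 → max 35
A5 regrets: 0, 0, 20, 18 → max 20
A6 regrets: 9, 9, 17, 16 → max 17
Smallest max regret = 17 → A6.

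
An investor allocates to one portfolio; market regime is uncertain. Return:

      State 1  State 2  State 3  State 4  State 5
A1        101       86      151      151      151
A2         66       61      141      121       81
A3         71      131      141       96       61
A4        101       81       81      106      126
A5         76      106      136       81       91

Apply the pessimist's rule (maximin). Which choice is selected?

A1

Row minima: A1=86, A2=61, A3=61, A4=81, A5=76
Best worst-case = 86 → A1.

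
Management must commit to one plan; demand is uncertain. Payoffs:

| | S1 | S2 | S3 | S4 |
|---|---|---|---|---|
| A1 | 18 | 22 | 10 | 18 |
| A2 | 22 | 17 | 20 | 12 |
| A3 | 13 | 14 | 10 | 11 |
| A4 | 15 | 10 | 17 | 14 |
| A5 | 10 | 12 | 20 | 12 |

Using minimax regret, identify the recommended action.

Column bests: S1=22, S2=22, S3=20, S4=18.
A1 regrets: 4, 0, 10, 0 → max 10
A2 regrets: 0, 5, 0, 6 → max 6
A3 regrets: 9, 8, 10, 7 → max 10
A4 regrets: 7, 12, 3, 4 → max 12
A5 regrets: 12, 10, 0, 6 → max 12
Smallest max regret = 6 → A2.

A2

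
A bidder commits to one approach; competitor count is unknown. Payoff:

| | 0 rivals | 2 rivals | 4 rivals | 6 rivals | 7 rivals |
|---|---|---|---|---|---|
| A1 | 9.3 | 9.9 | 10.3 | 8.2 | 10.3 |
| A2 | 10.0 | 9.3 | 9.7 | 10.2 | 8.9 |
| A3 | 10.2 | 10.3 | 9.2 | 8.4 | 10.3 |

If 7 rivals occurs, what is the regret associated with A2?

Best payoff under 7 rivals is 10.3.
Regret = 10.3 − 8.9 = 1.4.

1.4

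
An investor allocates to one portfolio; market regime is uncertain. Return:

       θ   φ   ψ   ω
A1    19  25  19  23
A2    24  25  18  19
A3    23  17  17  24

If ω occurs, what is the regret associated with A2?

Best payoff under ω is 24.
Regret = 24 − 19 = 5.

5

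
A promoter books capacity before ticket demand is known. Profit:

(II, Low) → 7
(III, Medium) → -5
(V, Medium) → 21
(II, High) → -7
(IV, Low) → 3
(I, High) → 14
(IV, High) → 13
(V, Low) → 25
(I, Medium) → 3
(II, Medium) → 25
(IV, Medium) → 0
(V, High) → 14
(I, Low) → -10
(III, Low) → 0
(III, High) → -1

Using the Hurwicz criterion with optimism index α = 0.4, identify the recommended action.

I: 0.4·14 + 0.6·(-10) = -0.4
II: 0.4·25 + 0.6·(-7) = 5.8
III: 0.4·0 + 0.6·(-5) = -3
IV: 0.4·13 + 0.6·0 = 5.2
V: 0.4·25 + 0.6·14 = 18.4
Highest Hurwicz score = 18.4 → V.

V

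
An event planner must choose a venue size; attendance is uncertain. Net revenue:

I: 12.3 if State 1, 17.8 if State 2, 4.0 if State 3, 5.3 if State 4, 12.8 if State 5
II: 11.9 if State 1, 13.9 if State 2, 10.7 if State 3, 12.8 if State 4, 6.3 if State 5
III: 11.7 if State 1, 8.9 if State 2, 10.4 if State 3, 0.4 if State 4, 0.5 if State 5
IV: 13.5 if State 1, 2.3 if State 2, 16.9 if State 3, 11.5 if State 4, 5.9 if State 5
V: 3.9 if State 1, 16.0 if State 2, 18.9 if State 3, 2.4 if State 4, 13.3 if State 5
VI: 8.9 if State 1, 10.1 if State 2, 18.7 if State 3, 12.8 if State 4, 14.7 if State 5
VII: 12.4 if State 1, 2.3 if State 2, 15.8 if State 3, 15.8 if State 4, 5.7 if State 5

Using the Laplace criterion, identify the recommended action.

VI

Row averages: I=10.44, II=11.12, III=6.38, IV=10.02, V=10.9, VI=13.04, VII=10.4
Highest average = 13.04 → VI.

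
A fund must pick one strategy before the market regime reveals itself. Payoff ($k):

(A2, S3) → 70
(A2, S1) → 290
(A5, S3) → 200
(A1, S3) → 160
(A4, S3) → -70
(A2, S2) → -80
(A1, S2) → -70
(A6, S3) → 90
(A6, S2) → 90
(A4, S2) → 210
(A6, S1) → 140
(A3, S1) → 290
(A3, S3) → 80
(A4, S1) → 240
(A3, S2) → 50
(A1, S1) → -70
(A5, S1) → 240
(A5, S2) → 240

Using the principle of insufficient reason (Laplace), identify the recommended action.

Row averages: A1=20/3, A2=280/3, A3=140, A4=380/3, A5=680/3, A6=320/3
Highest average = 680/3 → A5.

A5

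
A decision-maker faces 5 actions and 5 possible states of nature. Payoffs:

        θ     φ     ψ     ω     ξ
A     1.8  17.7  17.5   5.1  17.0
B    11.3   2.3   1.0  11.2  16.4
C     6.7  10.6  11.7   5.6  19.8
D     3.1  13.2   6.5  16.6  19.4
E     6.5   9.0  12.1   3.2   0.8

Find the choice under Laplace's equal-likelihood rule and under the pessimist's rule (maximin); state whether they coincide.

laplace → A; maximin → C (disagree)

Row averages: A=11.82, B=8.44, C=10.88, D=11.76, E=6.32
Highest average = 11.82 → A.
Row minima: A=1.8, B=1.0, C=5.6, D=3.1, E=0.8
Best worst-case = 5.6 → C.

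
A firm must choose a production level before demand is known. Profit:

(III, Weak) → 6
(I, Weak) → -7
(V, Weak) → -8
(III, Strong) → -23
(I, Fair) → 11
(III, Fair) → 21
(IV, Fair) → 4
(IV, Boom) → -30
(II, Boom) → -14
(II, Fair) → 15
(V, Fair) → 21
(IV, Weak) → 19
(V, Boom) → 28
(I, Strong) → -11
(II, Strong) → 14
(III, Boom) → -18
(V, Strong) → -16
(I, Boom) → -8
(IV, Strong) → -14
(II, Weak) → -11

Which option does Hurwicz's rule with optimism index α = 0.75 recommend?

I: 0.75·11 + 0.25·(-11) = 5.5
II: 0.75·15 + 0.25·(-14) = 7.75
III: 0.75·21 + 0.25·(-23) = 10
IV: 0.75·19 + 0.25·(-30) = 6.75
V: 0.75·28 + 0.25·(-16) = 17
Highest Hurwicz score = 17 → V.

V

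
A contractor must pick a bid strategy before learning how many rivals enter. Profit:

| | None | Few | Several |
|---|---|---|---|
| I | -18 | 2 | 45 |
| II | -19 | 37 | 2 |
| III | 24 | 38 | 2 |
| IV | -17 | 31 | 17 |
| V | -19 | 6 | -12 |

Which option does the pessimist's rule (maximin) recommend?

III

Row minima: I=-18, II=-19, III=2, IV=-17, V=-19
Best worst-case = 2 → III.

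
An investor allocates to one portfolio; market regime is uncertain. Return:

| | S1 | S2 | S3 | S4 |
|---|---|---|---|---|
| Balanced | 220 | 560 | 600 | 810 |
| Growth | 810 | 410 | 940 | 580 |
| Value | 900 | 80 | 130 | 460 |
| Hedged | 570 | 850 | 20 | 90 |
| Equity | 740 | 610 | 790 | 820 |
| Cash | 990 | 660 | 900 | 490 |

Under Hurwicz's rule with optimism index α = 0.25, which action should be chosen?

Equity

Balanced: 0.25·810 + 0.75·220 = 367.5
Growth: 0.25·940 + 0.75·410 = 542.5
Value: 0.25·900 + 0.75·80 = 285
Hedged: 0.25·850 + 0.75·20 = 227.5
Equity: 0.25·820 + 0.75·610 = 662.5
Cash: 0.25·990 + 0.75·490 = 615
Highest Hurwicz score = 662.5 → Equity.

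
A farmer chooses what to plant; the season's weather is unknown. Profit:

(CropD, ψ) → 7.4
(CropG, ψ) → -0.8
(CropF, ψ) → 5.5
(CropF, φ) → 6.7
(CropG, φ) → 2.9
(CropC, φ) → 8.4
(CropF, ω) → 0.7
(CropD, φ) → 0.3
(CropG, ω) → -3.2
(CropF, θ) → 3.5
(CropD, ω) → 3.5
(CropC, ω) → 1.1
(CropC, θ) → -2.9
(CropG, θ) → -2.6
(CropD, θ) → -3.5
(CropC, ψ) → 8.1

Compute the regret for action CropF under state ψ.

2.6

Best payoff under ψ is 8.1.
Regret = 8.1 − 5.5 = 2.6.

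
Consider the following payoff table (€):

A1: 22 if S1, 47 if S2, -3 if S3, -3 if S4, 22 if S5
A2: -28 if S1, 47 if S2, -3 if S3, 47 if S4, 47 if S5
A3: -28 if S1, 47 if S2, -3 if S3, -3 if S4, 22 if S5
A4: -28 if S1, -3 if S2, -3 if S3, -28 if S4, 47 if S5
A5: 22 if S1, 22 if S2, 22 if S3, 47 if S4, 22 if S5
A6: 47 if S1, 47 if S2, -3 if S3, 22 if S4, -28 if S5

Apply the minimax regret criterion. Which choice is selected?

Column bests: S1=47, S2=47, S3=22, S4=47, S5=47.
A1 regrets: 25, 0, 25, 50, 25 → max 50
A2 regrets: 75, 0, 25, 0, 0 → max 75
A3 regrets: 75, 0, 25, 50, 25 → max 75
A4 regrets: 75, 50, 25, 75, 0 → max 75
A5 regrets: 25, 25, 0, 0, 25 → max 25
A6 regrets: 0, 0, 25, 25, 75 → max 75
Smallest max regret = 25 → A5.

A5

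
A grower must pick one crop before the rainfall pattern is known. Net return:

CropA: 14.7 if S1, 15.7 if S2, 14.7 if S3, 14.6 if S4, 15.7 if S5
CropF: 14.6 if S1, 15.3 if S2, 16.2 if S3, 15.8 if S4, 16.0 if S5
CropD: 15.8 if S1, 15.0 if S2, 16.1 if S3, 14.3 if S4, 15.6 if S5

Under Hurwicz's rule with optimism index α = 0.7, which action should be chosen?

CropF

CropA: 0.7·15.7 + 0.3·14.6 = 15.37
CropF: 0.7·16.2 + 0.3·14.6 = 15.72
CropD: 0.7·16.1 + 0.3·14.3 = 15.56
Highest Hurwicz score = 15.72 → CropF.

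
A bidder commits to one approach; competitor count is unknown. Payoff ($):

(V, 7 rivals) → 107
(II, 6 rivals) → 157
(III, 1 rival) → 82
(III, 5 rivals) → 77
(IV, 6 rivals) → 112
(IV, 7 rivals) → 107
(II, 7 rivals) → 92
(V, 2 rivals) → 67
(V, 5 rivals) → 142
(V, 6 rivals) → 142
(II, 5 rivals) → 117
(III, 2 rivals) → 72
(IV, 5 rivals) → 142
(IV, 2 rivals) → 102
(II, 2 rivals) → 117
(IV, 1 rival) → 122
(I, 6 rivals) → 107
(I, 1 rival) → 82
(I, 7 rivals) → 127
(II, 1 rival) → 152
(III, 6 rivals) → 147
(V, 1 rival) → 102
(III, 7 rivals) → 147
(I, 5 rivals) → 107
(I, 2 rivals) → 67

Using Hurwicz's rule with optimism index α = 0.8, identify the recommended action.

I: 0.8·127 + 0.2·67 = 115
II: 0.8·157 + 0.2·92 = 144
III: 0.8·147 + 0.2·72 = 132
IV: 0.8·142 + 0.2·102 = 134
V: 0.8·142 + 0.2·67 = 127
Highest Hurwicz score = 144 → II.

II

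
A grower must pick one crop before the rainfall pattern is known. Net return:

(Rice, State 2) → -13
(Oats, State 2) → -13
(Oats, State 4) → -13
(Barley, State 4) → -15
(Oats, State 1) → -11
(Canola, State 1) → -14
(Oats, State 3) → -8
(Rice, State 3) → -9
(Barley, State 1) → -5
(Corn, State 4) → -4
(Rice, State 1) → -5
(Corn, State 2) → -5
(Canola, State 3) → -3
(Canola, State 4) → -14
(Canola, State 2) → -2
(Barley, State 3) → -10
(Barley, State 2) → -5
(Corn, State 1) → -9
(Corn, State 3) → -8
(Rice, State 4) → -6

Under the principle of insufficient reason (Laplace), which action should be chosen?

Corn

Row averages: Corn=-6.5, Rice=-8.25, Barley=-8.75, Canola=-8.25, Oats=-11.25
Highest average = -6.5 → Corn.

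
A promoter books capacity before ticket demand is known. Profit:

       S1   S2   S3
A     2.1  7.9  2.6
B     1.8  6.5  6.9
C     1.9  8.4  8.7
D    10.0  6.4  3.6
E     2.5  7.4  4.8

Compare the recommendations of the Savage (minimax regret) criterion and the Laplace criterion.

minimax regret → D; laplace → D (agree)

Column bests: S1=10.0, S2=8.4, S3=8.7.
A regrets: 7.9, 0.5, 6.1 → max 7.9
B regrets: 8.2, 1.9, 1.8 → max 8.2
C regrets: 8.1, 0.0, 0.0 → max 8.1
D regrets: 0.0, 2.0, 5.1 → max 5.1
E regrets: 7.5, 1.0, 3.9 → max 7.5
Smallest max regret = 5.1 → D.
Row averages: A=4.2, B=76/15, C=19/3, D=20/3, E=4.9
Highest average = 20/3 → D.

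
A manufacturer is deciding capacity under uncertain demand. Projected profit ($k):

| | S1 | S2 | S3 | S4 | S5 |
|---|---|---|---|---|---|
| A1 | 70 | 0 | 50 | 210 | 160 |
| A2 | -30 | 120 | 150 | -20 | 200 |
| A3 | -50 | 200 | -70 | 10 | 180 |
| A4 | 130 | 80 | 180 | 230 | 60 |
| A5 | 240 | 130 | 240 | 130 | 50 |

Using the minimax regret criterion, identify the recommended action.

A4

Column bests: S1=240, S2=200, S3=240, S4=230, S5=200.
A1 regrets: 170, 200, 190, 20, 40 → max 200
A2 regrets: 270, 80, 90, 250, 0 → max 270
A3 regrets: 290, 0, 310, 220, 20 → max 310
A4 regrets: 110, 120, 60, 0, 140 → max 140
A5 regrets: 0, 70, 0, 100, 150 → max 150
Smallest max regret = 140 → A4.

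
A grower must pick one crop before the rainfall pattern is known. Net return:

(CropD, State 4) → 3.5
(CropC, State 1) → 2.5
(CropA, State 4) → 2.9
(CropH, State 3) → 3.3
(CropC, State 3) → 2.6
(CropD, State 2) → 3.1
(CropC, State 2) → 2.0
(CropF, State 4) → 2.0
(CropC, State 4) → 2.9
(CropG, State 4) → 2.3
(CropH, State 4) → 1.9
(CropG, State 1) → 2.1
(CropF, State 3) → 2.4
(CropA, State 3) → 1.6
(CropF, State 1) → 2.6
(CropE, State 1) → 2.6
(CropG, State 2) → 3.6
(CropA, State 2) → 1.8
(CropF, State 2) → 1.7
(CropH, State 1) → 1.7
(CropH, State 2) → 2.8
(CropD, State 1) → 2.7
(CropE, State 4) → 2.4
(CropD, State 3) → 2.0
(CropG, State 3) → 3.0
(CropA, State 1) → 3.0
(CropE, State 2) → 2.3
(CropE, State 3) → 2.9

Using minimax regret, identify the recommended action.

CropG

Column bests: State 1=3.0, State 2=3.6, State 3=3.3, State 4=3.5.
CropF regrets: 0.4, 1.9, 0.9, 1.5 → max 1.9
CropC regrets: 0.5, 1.6, 0.7, 0.6 → max 1.6
CropD regrets: 0.3, 0.5, 1.3, 0.0 → max 1.3
CropG regrets: 0.9, 0.0, 0.3, 1.2 → max 1.2
CropE regrets: 0.4, 1.3, 0.4, 1.1 → max 1.3
CropA regrets: 0.0, 1.8, 1.7, 0.6 → max 1.8
CropH regrets: 1.3, 0.8, 0.0, 1.6 → max 1.6
Smallest max regret = 1.2 → CropG.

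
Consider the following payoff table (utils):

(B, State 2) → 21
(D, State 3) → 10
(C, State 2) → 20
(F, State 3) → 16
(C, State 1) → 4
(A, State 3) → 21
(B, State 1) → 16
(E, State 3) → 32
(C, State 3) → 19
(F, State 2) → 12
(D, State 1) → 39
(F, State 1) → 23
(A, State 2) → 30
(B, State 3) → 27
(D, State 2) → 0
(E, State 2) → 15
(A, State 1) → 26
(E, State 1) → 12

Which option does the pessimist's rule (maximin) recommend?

Row minima: A=21, B=16, C=4, D=0, E=12, F=12
Best worst-case = 21 → A.

A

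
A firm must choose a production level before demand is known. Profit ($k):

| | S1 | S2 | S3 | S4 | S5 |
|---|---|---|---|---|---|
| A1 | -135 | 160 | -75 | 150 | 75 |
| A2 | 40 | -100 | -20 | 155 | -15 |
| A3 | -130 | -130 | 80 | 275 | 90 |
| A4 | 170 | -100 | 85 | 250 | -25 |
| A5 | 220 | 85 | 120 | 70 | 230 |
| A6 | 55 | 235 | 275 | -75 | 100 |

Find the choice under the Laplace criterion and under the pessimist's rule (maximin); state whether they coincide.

Row averages: A1=35, A2=12, A3=37, A4=76, A5=145, A6=118
Highest average = 145 → A5.
Row minima: A1=-135, A2=-100, A3=-130, A4=-100, A5=70, A6=-75
Best worst-case = 70 → A5.

laplace → A5; maximin → A5 (agree)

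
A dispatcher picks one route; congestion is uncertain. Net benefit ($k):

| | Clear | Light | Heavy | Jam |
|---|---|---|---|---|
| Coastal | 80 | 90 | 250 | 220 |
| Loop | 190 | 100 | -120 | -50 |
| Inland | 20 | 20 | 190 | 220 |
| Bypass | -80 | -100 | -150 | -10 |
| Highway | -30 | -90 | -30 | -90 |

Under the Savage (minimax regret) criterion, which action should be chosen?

Column bests: Clear=190, Light=100, Heavy=250, Jam=220.
Coastal regrets: 110, 10, 0, 0 → max 110
Loop regrets: 0, 0, 370, 270 → max 370
Inland regrets: 170, 80, 60, 0 → max 170
Bypass regrets: 270, 200, 400, 230 → max 400
Highway regrets: 220, 190, 280, 310 → max 310
Smallest max regret = 110 → Coastal.

Coastal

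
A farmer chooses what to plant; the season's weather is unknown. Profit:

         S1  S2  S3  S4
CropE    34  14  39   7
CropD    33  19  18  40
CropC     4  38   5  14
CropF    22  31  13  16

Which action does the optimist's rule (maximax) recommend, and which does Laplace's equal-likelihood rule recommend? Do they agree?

Row maxima: CropE=39, CropD=40, CropC=38, CropF=31
Best best-case = 40 → CropD.
Row averages: CropE=23.5, CropD=27.5, CropC=15.25, CropF=20.5
Highest average = 27.5 → CropD.

maximax → CropD; laplace → CropD (agree)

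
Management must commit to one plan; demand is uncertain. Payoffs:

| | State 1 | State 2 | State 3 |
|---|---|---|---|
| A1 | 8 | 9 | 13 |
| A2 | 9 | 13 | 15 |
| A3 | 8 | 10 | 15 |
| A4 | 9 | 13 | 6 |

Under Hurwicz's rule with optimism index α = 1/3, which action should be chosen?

A1: 1/3·13 + 2/3·8 = 29/3
A2: 1/3·15 + 2/3·9 = 11
A3: 1/3·15 + 2/3·8 = 31/3
A4: 1/3·13 + 2/3·6 = 25/3
Highest Hurwicz score = 11 → A2.

A2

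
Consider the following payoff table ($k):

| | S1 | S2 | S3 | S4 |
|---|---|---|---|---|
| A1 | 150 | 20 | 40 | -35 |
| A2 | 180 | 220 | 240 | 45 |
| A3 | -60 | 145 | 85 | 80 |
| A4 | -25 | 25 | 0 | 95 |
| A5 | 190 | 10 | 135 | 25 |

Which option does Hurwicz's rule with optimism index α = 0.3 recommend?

A1: 0.3·150 + 0.7·(-35) = 20.5
A2: 0.3·240 + 0.7·45 = 103.5
A3: 0.3·145 + 0.7·(-60) = 1.5
A4: 0.3·95 + 0.7·(-25) = 11
A5: 0.3·190 + 0.7·10 = 64
Highest Hurwicz score = 103.5 → A2.

A2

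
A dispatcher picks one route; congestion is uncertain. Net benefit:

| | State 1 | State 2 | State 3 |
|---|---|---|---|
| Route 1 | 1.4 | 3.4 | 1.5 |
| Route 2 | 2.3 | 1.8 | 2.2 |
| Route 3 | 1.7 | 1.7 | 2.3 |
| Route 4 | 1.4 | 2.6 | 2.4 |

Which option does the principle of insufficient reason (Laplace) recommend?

Route 4

Row averages: Route 1=2.1, Route 2=2.1, Route 3=1.9, Route 4=32/15
Highest average = 32/15 → Route 4.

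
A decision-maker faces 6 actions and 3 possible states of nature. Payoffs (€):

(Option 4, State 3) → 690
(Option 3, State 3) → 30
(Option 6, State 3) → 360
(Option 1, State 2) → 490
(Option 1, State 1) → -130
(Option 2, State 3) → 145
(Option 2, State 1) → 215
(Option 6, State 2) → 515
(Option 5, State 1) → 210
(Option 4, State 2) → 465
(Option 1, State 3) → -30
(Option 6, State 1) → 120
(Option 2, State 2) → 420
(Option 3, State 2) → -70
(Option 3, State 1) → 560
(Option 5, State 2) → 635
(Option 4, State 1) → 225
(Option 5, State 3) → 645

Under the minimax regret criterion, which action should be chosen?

Column bests: State 1=560, State 2=635, State 3=690.
Option 1 regrets: 690, 145, 720 → max 720
Option 2 regrets: 345, 215, 545 → max 545
Option 3 regrets: 0, 705, 660 → max 705
Option 4 regrets: 335, 170, 0 → max 335
Option 5 regrets: 350, 0, 45 → max 350
Option 6 regrets: 440, 120, 330 → max 440
Smallest max regret = 335 → Option 4.

Option 4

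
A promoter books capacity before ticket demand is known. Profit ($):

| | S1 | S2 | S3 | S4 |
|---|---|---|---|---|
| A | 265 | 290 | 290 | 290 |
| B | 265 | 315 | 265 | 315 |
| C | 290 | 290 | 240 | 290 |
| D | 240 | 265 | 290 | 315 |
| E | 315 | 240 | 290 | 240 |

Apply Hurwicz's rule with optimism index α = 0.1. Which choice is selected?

A: 0.1·290 + 0.9·265 = 267.5
B: 0.1·315 + 0.9·265 = 270
C: 0.1·290 + 0.9·240 = 245
D: 0.1·315 + 0.9·240 = 247.5
E: 0.1·315 + 0.9·240 = 247.5
Highest Hurwicz score = 270 → B.

B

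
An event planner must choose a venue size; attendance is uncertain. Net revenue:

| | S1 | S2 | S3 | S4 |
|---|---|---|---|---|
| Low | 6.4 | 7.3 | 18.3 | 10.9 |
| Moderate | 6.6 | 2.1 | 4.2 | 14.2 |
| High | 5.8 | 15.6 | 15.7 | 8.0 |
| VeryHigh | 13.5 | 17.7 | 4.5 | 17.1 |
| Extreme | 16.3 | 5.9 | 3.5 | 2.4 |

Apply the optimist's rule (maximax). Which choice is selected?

Row maxima: Low=18.3, Moderate=14.2, High=15.7, VeryHigh=17.7, Extreme=16.3
Best best-case = 18.3 → Low.

Low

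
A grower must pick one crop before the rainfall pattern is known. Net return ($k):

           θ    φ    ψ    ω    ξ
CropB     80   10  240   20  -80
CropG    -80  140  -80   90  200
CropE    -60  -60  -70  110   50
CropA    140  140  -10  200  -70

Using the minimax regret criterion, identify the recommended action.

CropA

Column bests: θ=140, φ=140, ψ=240, ω=200, ξ=200.
CropB regrets: 60, 130, 0, 180, 280 → max 280
CropG regrets: 220, 0, 320, 110, 0 → max 320
CropE regrets: 200, 200, 310, 90, 150 → max 310
CropA regrets: 0, 0, 250, 0, 270 → max 270
Smallest max regret = 270 → CropA.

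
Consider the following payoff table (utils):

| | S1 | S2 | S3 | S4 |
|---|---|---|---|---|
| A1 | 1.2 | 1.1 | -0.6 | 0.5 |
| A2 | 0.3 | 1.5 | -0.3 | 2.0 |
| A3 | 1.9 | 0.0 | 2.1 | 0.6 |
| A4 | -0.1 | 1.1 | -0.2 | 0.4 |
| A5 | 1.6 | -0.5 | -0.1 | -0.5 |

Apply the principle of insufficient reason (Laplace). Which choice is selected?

Row averages: A1=0.55, A2=0.875, A3=1.15, A4=0.3, A5=0.125
Highest average = 1.15 → A3.

A3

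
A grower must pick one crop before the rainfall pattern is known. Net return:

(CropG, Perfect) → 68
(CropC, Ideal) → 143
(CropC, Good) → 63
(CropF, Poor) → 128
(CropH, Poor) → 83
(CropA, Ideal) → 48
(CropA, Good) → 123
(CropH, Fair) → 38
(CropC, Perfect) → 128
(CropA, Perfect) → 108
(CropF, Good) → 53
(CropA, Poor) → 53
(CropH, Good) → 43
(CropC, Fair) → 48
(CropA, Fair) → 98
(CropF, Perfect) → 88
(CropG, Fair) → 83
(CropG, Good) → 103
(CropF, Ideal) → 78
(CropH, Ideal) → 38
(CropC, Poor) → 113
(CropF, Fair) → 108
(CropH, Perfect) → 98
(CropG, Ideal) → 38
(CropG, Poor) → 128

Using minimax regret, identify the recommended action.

CropC

Column bests: Poor=128, Fair=108, Good=123, Ideal=143, Perfect=128.
CropC regrets: 15, 60, 60, 0, 0 → max 60
CropG regrets: 0, 25, 20, 105, 60 → max 105
CropA regrets: 75, 10, 0, 95, 20 → max 95
CropH regrets: 45, 70, 80, 105, 30 → max 105
CropF regrets: 0, 0, 70, 65, 40 → max 70
Smallest max regret = 60 → CropC.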